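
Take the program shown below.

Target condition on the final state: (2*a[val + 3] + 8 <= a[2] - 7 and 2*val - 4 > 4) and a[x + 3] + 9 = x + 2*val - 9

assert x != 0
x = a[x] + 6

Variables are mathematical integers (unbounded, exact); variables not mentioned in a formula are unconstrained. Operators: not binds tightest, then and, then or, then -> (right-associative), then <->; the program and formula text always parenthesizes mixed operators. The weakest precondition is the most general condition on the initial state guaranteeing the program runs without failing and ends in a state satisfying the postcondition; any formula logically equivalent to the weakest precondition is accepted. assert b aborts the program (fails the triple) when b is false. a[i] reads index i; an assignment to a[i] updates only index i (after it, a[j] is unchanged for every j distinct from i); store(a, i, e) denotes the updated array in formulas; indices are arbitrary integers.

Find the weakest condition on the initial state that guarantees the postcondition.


Working backward. After the program, the postcondition (2*a[val + 3] + 8 <= a[2] - 7 and 2*val - 4 > 4) and a[x + 3] + 9 = x + 2*val - 9 must hold; in canonical form it is 2*a[val + 3] <= a[2] - 15 and 2*val > 8 and a[x + 3] = 2*val + x - 18.
Before x := a[x] + 6: 2*a[val + 3] <= a[2] - 15 and 2*val > 8 and a[a[x] + 9] = a[x] + 2*val - 12
Before assert x != 0: x != 0 and 2*a[val + 3] <= a[2] - 15 and 2*val > 8 and a[a[x] + 9] = a[x] + 2*val - 12
Answer: WP = x != 0 and 2*a[val + 3] <= a[2] - 15 and 2*val > 8 and a[a[x] + 9] = a[x] + 2*val - 12


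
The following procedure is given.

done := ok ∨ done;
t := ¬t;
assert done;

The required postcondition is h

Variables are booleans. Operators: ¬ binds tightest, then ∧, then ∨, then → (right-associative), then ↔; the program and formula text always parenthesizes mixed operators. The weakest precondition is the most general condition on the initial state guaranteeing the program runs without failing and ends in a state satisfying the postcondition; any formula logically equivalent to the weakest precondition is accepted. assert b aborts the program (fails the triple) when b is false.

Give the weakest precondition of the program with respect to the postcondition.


Working backward. After the program, h must hold.
Before assert done: done ∧ h
Before t := ¬t: done ∧ h
Before done := ok ∨ done: (ok ∨ done) ∧ h
Answer: WP = (ok ∨ done) ∧ h


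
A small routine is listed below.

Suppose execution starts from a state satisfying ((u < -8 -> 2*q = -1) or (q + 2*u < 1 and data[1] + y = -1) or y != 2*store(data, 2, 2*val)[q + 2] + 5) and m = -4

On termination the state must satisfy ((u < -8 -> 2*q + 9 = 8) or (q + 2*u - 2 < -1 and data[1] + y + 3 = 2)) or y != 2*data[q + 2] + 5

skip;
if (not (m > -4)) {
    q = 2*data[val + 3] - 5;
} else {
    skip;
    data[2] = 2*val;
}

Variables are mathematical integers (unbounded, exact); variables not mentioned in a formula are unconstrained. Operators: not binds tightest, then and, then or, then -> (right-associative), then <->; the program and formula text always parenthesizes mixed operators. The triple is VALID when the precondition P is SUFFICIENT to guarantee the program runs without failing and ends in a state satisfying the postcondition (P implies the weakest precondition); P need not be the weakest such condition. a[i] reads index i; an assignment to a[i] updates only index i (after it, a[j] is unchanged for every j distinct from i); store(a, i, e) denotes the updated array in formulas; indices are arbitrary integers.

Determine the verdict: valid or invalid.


Working backward. After the program, the postcondition ((u < -8 -> 2*q + 9 = 8) or (q + 2*u - 2 < -1 and data[1] + y + 3 = 2)) or y != 2*data[q + 2] + 5 must hold; in canonical form it is (u < -8 -> 2*q = -1) or (q + 2*u < 1 and data[1] + y = -1) or y != 2*data[q + 2] + 5.
Then branch requires (u < -8 -> 4*data[val + 3] = 9) or (2*data[val + 3] + 2*u < 6 and data[1] + y = -1) or y != 2*data[2*data[val + 3] - 3] + 5; else branch requires (u < -8 -> 2*q = -1) or (q + 2*u < 1 and data[1] + y = -1) or y != 2*store(data, 2, 2*val)[q + 2] + 5.
Before the if: ((not (m > -4)) -> ((u < -8 -> 4*data[val + 3] = 9) or (2*data[val + 3] + 2*u < 6 and data[1] + y = -1) or y != 2*data[2*data[val + 3] - 3] + 5)) and (m > -4 -> ((u < -8 -> 2*q = -1) or (q + 2*u < 1 and data[1] + y = -1) or y != 2*store(data, 2, 2*val)[q + 2] + 5))
Before skip: ((not (m > -4)) -> ((u < -8 -> 4*data[val + 3] = 9) or (2*data[val + 3] + 2*u < 6 and data[1] + y = -1) or y != 2*data[2*data[val + 3] - 3] + 5)) and (m > -4 -> ((u < -8 -> 2*q = -1) or (q + 2*u < 1 and data[1] + y = -1) or y != 2*store(data, 2, 2*val)[q + 2] + 5))
The weakest precondition is ((not (m > -4)) -> ((u < -8 -> 4*data[val + 3] = 9) or (2*data[val + 3] + 2*u < 6 and data[1] + y = -1) or y != 2*data[2*data[val + 3] - 3] + 5)) and (m > -4 -> ((u < -8 -> 2*q = -1) or (q + 2*u < 1 and data[1] + y = -1) or y != 2*store(data, 2, 2*val)[q + 2] + 5)).
Check whether ((u < -8 -> 2*q = -1) or (q + 2*u < 1 and data[1] + y = -1) or y != 2*store(data, 2, 2*val)[q + 2] + 5) and m = -4 implies it.
Countermodel: at the initial state data = {[-30151] = 15520, [-3] = 15521, [1] = -31049, [2] = 4, [6519] = 0, elsewhere 4}, m = -4, q = -30153, u = -9, val = 6516, y = 31047, the precondition holds but the weakest precondition fails.
Answer: invalid


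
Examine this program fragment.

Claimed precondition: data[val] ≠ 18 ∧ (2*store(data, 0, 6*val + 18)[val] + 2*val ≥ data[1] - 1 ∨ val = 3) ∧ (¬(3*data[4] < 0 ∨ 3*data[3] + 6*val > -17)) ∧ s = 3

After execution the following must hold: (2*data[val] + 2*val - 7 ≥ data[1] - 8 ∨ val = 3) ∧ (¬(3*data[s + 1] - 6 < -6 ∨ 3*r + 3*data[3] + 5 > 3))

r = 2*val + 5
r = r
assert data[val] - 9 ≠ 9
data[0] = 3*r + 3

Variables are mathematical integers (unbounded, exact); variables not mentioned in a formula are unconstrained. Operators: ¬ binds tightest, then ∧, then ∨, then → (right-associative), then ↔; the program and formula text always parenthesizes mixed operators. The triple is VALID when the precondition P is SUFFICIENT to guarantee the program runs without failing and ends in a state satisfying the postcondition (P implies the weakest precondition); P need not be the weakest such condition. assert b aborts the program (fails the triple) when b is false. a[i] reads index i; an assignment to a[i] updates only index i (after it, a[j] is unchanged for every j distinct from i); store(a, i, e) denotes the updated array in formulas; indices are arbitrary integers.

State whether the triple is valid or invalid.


Working backward. After the program, the postcondition (2*data[val] + 2*val - 7 ≥ data[1] - 8 ∨ val = 3) ∧ (¬(3*data[s + 1] - 6 < -6 ∨ 3*r + 3*data[3] + 5 > 3)) must hold; in canonical form it is (2*data[val] + 2*val ≥ data[1] - 1 ∨ val = 3) ∧ (¬(3*data[s + 1] < 0 ∨ 3*data[3] + 3*r > -2)).
Before data[0] := 3*r + 3: (2*store(data, 0, 3*r + 3)[val] + 2*val ≥ data[1] - 1 ∨ val = 3) ∧ (¬(3*store(data, 0, 3*r + 3)[s + 1] < 0 ∨ 3*data[3] + 3*r > -2))
Before assert data[val] - 9 ≠ 9: data[val] ≠ 18 ∧ (2*store(data, 0, 3*r + 3)[val] + 2*val ≥ data[1] - 1 ∨ val = 3) ∧ (¬(3*store(data, 0, 3*r + 3)[s + 1] < 0 ∨ 3*data[3] + 3*r > -2))
Before r := r: data[val] ≠ 18 ∧ (2*store(data, 0, 3*r + 3)[val] + 2*val ≥ data[1] - 1 ∨ val = 3) ∧ (¬(3*store(data, 0, 3*r + 3)[s + 1] < 0 ∨ 3*data[3] + 3*r > -2))
Before r := 2*val + 5: data[val] ≠ 18 ∧ (2*store(data, 0, 6*val + 18)[val] + 2*val ≥ data[1] - 1 ∨ val = 3) ∧ (¬(3*store(data, 0, 6*val + 18)[s + 1] < 0 ∨ 3*data[3] + 6*val > -17))
The weakest precondition is data[val] ≠ 18 ∧ (2*store(data, 0, 6*val + 18)[val] + 2*val ≥ data[1] - 1 ∨ val = 3) ∧ (¬(3*store(data, 0, 6*val + 18)[s + 1] < 0 ∨ 3*data[3] + 6*val > -17)).
Check whether data[val] ≠ 18 ∧ (2*store(data, 0, 6*val + 18)[val] + 2*val ≥ data[1] - 1 ∨ val = 3) ∧ (¬(3*data[4] < 0 ∨ 3*data[3] + 6*val > -17)) ∧ s = 3 implies it.
Every state satisfying the precondition satisfies the weakest precondition: the implication holds.
Answer: valid


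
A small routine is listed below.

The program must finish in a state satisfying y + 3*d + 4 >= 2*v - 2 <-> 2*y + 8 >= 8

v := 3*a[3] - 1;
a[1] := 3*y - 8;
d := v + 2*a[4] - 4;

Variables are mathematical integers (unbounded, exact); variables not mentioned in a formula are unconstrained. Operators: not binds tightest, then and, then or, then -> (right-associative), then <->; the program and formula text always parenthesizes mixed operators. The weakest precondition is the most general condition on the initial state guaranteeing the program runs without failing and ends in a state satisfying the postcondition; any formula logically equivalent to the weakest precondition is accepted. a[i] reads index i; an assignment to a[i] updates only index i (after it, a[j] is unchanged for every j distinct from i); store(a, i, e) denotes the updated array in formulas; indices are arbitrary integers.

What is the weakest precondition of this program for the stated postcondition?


Working backward. After the program, the postcondition y + 3*d + 4 >= 2*v - 2 <-> 2*y + 8 >= 8 must hold; in canonical form it is 3*d + y >= 2*v - 6 <-> 2*y >= 0.
Before d := v + 2*a[4] - 4: 6*a[4] + v + y >= 6 <-> 2*y >= 0
Before a[1] := 3*y - 8: 6*a[4] + v + y >= 6 <-> 2*y >= 0
Before v := 3*a[3] - 1: 3*a[3] + 6*a[4] + y >= 7 <-> 2*y >= 0
Answer: WP = 3*a[3] + 6*a[4] + y >= 7 <-> 2*y >= 0


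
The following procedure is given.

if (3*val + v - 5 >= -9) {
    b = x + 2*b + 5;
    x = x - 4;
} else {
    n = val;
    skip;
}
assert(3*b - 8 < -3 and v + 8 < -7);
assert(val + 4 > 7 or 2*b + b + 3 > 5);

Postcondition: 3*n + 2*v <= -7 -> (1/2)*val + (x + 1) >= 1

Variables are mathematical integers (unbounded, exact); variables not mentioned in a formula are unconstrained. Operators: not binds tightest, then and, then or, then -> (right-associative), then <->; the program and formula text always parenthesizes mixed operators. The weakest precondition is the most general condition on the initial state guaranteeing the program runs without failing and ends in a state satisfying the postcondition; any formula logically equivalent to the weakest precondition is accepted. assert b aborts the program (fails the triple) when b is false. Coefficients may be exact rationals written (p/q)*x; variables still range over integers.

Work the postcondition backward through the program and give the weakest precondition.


Working backward. After the program, the postcondition 3*n + 2*v <= -7 -> (1/2)*val + (x + 1) >= 1 must hold; in canonical form it is 3*n + 2*v <= -7 -> (1/2)*val + x >= 0.
Before assert val + 4 > 7 or 2*b + b + 3 > 5: (val > 3 or 3*b > 2) and (3*n + 2*v <= -7 -> (1/2)*val + x >= 0)
Before assert 3*b - 8 < -3 and v + 8 < -7: 3*b < 5 and v < -15 and (val > 3 or 3*b > 2) and (3*n + 2*v <= -7 -> (1/2)*val + x >= 0)
Then branch requires 6*b + 3*x < -10 and v < -15 and (val > 3 or 6*b + 3*x > -13) and (3*n + 2*v <= -7 -> (1/2)*val + x >= 4); else branch requires 3*b < 5 and v < -15 and (val > 3 or 3*b > 2) and (2*v + 3*val <= -7 -> (1/2)*val + x >= 0).
Before the if: (v + 3*val >= -4 -> (6*b + 3*x < -10 and v < -15 and (val > 3 or 6*b + 3*x > -13) and (3*n + 2*v <= -7 -> (1/2)*val + x >= 4))) and ((not (v + 3*val >= -4)) -> (3*b < 5 and v < -15 and (val > 3 or 3*b > 2) and (2*v + 3*val <= -7 -> (1/2)*val + x >= 0)))
Answer: WP = (v + 3*val >= -4 -> (6*b + 3*x < -10 and v < -15 and (val > 3 or 6*b + 3*x > -13) and (3*n + 2*v <= -7 -> (1/2)*val + x >= 4))) and ((not (v + 3*val >= -4)) -> (3*b < 5 and v < -15 and (val > 3 or 3*b > 2) and (2*v + 3*val <= -7 -> (1/2)*val + x >= 0)))


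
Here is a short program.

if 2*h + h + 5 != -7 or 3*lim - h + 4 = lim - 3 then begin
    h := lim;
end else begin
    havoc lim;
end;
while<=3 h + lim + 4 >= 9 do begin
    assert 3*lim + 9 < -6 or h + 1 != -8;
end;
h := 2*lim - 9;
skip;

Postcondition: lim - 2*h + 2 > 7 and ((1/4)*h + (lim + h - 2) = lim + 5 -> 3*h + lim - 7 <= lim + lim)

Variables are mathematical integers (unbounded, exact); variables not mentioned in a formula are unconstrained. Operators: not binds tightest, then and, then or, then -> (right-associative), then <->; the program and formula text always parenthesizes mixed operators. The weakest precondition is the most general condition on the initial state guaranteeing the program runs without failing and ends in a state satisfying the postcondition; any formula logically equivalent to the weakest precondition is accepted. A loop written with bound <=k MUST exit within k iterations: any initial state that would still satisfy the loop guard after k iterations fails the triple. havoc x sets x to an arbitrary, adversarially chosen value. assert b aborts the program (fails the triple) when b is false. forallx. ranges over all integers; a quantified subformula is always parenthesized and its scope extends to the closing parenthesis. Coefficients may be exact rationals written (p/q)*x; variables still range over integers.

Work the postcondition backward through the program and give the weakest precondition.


Working backward. After the program, the postcondition lim - 2*h + 2 > 7 and ((1/4)*h + (lim + h - 2) = lim + 5 -> 3*h + lim - 7 <= lim + lim) must hold; in canonical form it is lim > 2*h + 5 and ((5/4)*h = 7 -> 3*h <= lim + 7).
Before skip: lim > 2*h + 5 and ((5/4)*h = 7 -> 3*h <= lim + 7)
Before h := 2*lim - 9: 3*lim < 13 and ((5/2)*lim = 73/4 -> 5*lim <= 34)
Before the loop (bound <=3), unroll the exhaustion recursion (WP_0 = exit-now case; WP_j = one more guarded iteration, up to j = 3):
  WP_0: (not (h + lim >= 5)) and 3*lim < 13 and ((5/2)*lim = 73/4 -> 5*lim <= 34)
  WP_1: (h + lim >= 5 -> ((3*lim < -15 or h != -9) and (not (h + lim >= 5)) and 3*lim < 13 and ((5/2)*lim = 73/4 -> 5*lim <= 34))) and ((not (h + lim >= 5)) -> (3*lim < 13 and ((5/2)*lim = 73/4 -> 5*lim <= 34)))
  WP_2: (h + lim >= 5 -> ((3*lim < -15 or h != -9) and (h + lim >= 5 -> ((3*lim < -15 or h != -9) and (not (h + lim >= 5)) and 3*lim < 13 and ((5/2)*lim = 73/4 -> 5*lim <= 34))) and ((not (h + lim >= 5)) -> (3*lim < 13 and ((5/2)*lim = 73/4 -> 5*lim <= 34))))) and ((not (h + lim >= 5)) -> (3*lim < 13 and ((5/2)*lim = 73/4 -> 5*lim <= 34)))
  WP_3: (h + lim >= 5 -> ((3*lim < -15 or h != -9) and (h + lim >= 5 -> ((3*lim < -15 or h != -9) and (h + lim >= 5 -> ((3*lim < -15 or h != -9) and (not (h + lim >= 5)) and 3*lim < 13 and ((5/2)*lim = 73/4 -> 5*lim <= 34))) and ((not (h + lim >= 5)) -> (3*lim < 13 and ((5/2)*lim = 73/4 -> 5*lim <= 34))))) and ((not (h + lim >= 5)) -> (3*lim < 13 and ((5/2)*lim = 73/4 -> 5*lim <= 34))))) and ((not (h + lim >= 5)) -> (3*lim < 13 and ((5/2)*lim = 73/4 -> 5*lim <= 34)))
So before the loop: (h + lim >= 5 -> ((3*lim < -15 or h != -9) and (h + lim >= 5 -> ((3*lim < -15 or h != -9) and (h + lim >= 5 -> ((3*lim < -15 or h != -9) and (not (h + lim >= 5)) and 3*lim < 13 and ((5/2)*lim = 73/4 -> 5*lim <= 34))) and ((not (h + lim >= 5)) -> (3*lim < 13 and ((5/2)*lim = 73/4 -> 5*lim <= 34))))) and ((not (h + lim >= 5)) -> (3*lim < 13 and ((5/2)*lim = 73/4 -> 5*lim <= 34))))) and ((not (h + lim >= 5)) -> (3*lim < 13 and ((5/2)*lim = 73/4 -> 5*lim <= 34)))
Then branch requires (2*lim >= 5 -> ((3*lim < -15 or lim != -9) and (2*lim >= 5 -> ((3*lim < -15 or lim != -9) and (2*lim >= 5 -> ((3*lim < -15 or lim != -9) and (not (2*lim >= 5)) and 3*lim < 13 and ((5/2)*lim = 73/4 -> 5*lim <= 34))) and ((not (2*lim >= 5)) -> (3*lim < 13 and ((5/2)*lim = 73/4 -> 5*lim <= 34))))) and ((not (2*lim >= 5)) -> (3*lim < 13 and ((5/2)*lim = 73/4 -> 5*lim <= 34))))) and ((not (2*lim >= 5)) -> (3*lim < 13 and ((5/2)*lim = 73/4 -> 5*lim <= 34))); else branch requires forall lim_1. ((h + lim_1 >= 5 -> ((3*lim_1 < -15 or h != -9) and (h + lim_1 >= 5 -> ((3*lim_1 < -15 or h != -9) and (h + lim_1 >= 5 -> ((3*lim_1 < -15 or h != -9) and (not (h + lim_1 >= 5)) and 3*lim_1 < 13 and ((5/2)*lim_1 = 73/4 -> 5*lim_1 <= 34))) and ((not (h + lim_1 >= 5)) -> (3*lim_1 < 13 and ((5/2)*lim_1 = 73/4 -> 5*lim_1 <= 34))))) and ((not (h + lim_1 >= 5)) -> (3*lim_1 < 13 and ((5/2)*lim_1 = 73/4 -> 5*lim_1 <= 34))))) and ((not (h + lim_1 >= 5)) -> (3*lim_1 < 13 and ((5/2)*lim_1 = 73/4 -> 5*lim_1 <= 34)))).
Before the if: ((3*h != -12 or 2*lim = h - 7) -> ((2*lim >= 5 -> ((3*lim < -15 or lim != -9) and (2*lim >= 5 -> ((3*lim < -15 or lim != -9) and (2*lim >= 5 -> ((3*lim < -15 or lim != -9) and (not (2*lim >= 5)) and 3*lim < 13 and ((5/2)*lim = 73/4 -> 5*lim <= 34))) and ((not (2*lim >= 5)) -> (3*lim < 13 and ((5/2)*lim = 73/4 -> 5*lim <= 34))))) and ((not (2*lim >= 5)) -> (3*lim < 13 and ((5/2)*lim = 73/4 -> 5*lim <= 34))))) and ((not (2*lim >= 5)) -> (3*lim < 13 and ((5/2)*lim = 73/4 -> 5*lim <= 34))))) and ((not (3*h != -12 or 2*lim = h - 7)) -> (forall lim_1. ((h + lim_1 >= 5 -> ((3*lim_1 < -15 or h != -9) and (h + lim_1 >= 5 -> ((3*lim_1 < -15 or h != -9) and (h + lim_1 >= 5 -> ((3*lim_1 < -15 or h != -9) and (not (h + lim_1 >= 5)) and 3*lim_1 < 13 and ((5/2)*lim_1 = 73/4 -> 5*lim_1 <= 34))) and ((not (h + lim_1 >= 5)) -> (3*lim_1 < 13 and ((5/2)*lim_1 = 73/4 -> 5*lim_1 <= 34))))) and ((not (h + lim_1 >= 5)) -> (3*lim_1 < 13 and ((5/2)*lim_1 = 73/4 -> 5*lim_1 <= 34))))) and ((not (h + lim_1 >= 5)) -> (3*lim_1 < 13 and ((5/2)*lim_1 = 73/4 -> 5*lim_1 <= 34))))))
Answer: WP = ((3*h != -12 or 2*lim = h - 7) -> ((2*lim >= 5 -> ((3*lim < -15 or lim != -9) and (2*lim >= 5 -> ((3*lim < -15 or lim != -9) and (2*lim >= 5 -> ((3*lim < -15 or lim != -9) and (not (2*lim >= 5)) and 3*lim < 13 and ((5/2)*lim = 73/4 -> 5*lim <= 34))) and ((not (2*lim >= 5)) -> (3*lim < 13 and ((5/2)*lim = 73/4 -> 5*lim <= 34))))) and ((not (2*lim >= 5)) -> (3*lim < 13 and ((5/2)*lim = 73/4 -> 5*lim <= 34))))) and ((not (2*lim >= 5)) -> (3*lim < 13 and ((5/2)*lim = 73/4 -> 5*lim <= 34))))) and ((not (3*h != -12 or 2*lim = h - 7)) -> (forall lim_1. ((h + lim_1 >= 5 -> ((3*lim_1 < -15 or h != -9) and (h + lim_1 >= 5 -> ((3*lim_1 < -15 or h != -9) and (h + lim_1 >= 5 -> ((3*lim_1 < -15 or h != -9) and (not (h + lim_1 >= 5)) and 3*lim_1 < 13 and ((5/2)*lim_1 = 73/4 -> 5*lim_1 <= 34))) and ((not (h + lim_1 >= 5)) -> (3*lim_1 < 13 and ((5/2)*lim_1 = 73/4 -> 5*lim_1 <= 34))))) and ((not (h + lim_1 >= 5)) -> (3*lim_1 < 13 and ((5/2)*lim_1 = 73/4 -> 5*lim_1 <= 34))))) and ((not (h + lim_1 >= 5)) -> (3*lim_1 < 13 and ((5/2)*lim_1 = 73/4 -> 5*lim_1 <= 34))))))


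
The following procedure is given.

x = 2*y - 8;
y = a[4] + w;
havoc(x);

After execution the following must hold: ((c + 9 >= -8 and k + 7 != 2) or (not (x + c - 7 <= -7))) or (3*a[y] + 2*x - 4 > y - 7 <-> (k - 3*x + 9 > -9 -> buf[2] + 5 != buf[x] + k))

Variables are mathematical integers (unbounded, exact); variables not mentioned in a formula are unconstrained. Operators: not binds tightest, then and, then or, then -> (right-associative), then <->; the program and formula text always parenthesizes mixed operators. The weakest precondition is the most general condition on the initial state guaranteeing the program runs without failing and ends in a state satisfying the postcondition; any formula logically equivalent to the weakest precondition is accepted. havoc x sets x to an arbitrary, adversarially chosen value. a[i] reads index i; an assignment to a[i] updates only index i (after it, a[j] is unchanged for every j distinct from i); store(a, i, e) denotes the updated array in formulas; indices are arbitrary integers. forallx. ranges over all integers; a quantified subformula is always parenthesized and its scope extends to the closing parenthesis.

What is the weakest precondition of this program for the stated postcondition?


Working backward. After the program, the postcondition ((c + 9 >= -8 and k + 7 != 2) or (not (x + c - 7 <= -7))) or (3*a[y] + 2*x - 4 > y - 7 <-> (k - 3*x + 9 > -9 -> buf[2] + 5 != buf[x] + k)) must hold; in canonical form it is (c >= -17 and k != -5) or (not (c + x <= 0)) or (3*a[y] + 2*x > y - 3 <-> (k > 3*x - 18 -> buf[2] != buf[x] + k - 5)).
Before havoc x: forall x_1. ((c >= -17 and k != -5) or (not (c + x_1 <= 0)) or (3*a[y] + 2*x_1 > y - 3 <-> (k > 3*x_1 - 18 -> buf[2] != buf[x_1] + k - 5)))
Before y := a[4] + w: forall x_1. ((c >= -17 and k != -5) or (not (c + x_1 <= 0)) or (3*a[a[4] + w] + 2*x_1 > a[4] + w - 3 <-> (k > 3*x_1 - 18 -> buf[2] != buf[x_1] + k - 5)))
Before x := 2*y - 8: forall x_1. ((c >= -17 and k != -5) or (not (c + x_1 <= 0)) or (3*a[a[4] + w] + 2*x_1 > a[4] + w - 3 <-> (k > 3*x_1 - 18 -> buf[2] != buf[x_1] + k - 5)))
Answer: WP = forall x_1. ((c >= -17 and k != -5) or (not (c + x_1 <= 0)) or (3*a[a[4] + w] + 2*x_1 > a[4] + w - 3 <-> (k > 3*x_1 - 18 -> buf[2] != buf[x_1] + k - 5)))


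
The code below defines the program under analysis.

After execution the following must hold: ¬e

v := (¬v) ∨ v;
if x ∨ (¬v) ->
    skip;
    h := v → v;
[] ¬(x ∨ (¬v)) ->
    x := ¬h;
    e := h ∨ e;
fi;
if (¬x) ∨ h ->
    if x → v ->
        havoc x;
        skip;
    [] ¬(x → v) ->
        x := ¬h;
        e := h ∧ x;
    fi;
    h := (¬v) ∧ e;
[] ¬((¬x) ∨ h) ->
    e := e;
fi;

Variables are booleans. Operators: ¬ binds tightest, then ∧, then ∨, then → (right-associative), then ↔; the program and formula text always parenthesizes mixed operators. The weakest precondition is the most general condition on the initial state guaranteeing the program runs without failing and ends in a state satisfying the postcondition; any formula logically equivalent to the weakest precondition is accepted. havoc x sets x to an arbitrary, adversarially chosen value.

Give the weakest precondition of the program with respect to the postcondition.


Working backward. After the program, ¬e must hold.
Then branch requires (x → v) → (¬e); else branch requires ¬e.
Before the if: (((¬x) ∨ h) → ((x → v) → (¬e))) ∧ ((¬((¬x) ∨ h)) → (¬e))
Then branch requires (x → v) → (¬e); else branch requires (h → (((¬h) → v) → (¬(h ∨ e)))) ∧ ((¬h) → (¬(h ∨ e))).
Before the if: ((x ∨ (¬v)) → ((x → v) → (¬e))) ∧ ((¬(x ∨ (¬v))) → ((h → (((¬h) → v) → (¬(h ∨ e)))) ∧ ((¬h) → (¬(h ∨ e)))))
Before v := (¬v) ∨ v: (x → (¬e)) ∧ ((¬x) → ((h → (¬(h ∨ e))) ∧ ((¬h) → (¬(h ∨ e)))))
Answer: WP = (x → (¬e)) ∧ ((¬x) → ((h → (¬(h ∨ e))) ∧ ((¬h) → (¬(h ∨ e)))))


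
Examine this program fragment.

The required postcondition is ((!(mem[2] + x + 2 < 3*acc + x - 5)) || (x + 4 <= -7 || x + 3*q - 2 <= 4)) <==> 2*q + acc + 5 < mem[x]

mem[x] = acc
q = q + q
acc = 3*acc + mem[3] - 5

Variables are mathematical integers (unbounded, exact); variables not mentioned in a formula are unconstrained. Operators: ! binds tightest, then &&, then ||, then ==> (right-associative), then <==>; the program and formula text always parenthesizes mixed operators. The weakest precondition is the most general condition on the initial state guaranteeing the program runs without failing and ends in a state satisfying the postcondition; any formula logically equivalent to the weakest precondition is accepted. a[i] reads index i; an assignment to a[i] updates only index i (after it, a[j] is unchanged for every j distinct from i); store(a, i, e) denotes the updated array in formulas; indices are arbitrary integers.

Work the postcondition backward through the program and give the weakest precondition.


Working backward. After the program, the postcondition ((!(mem[2] + x + 2 < 3*acc + x - 5)) || (x + 4 <= -7 || x + 3*q - 2 <= 4)) <==> 2*q + acc + 5 < mem[x] must hold; in canonical form it is ((!(mem[2] < 3*acc - 7)) || x <= -11 || 3*q + x <= 6) <==> acc + 2*q < mem[x] - 5.
Before acc := 3*acc + mem[3] - 5: ((!(mem[2] < 3*mem[3] + 9*acc - 22)) || x <= -11 || 3*q + x <= 6) <==> mem[3] + 3*acc + 2*q < mem[x]
Before q := q + q: ((!(mem[2] < 3*mem[3] + 9*acc - 22)) || x <= -11 || 6*q + x <= 6) <==> mem[3] + 3*acc + 4*q < mem[x]
Before mem[x] := acc: ((!(store(mem, x, acc)[2] < 3*store(mem, x, acc)[3] + 9*acc - 22)) || x <= -11 || 6*q + x <= 6) <==> store(mem, x, acc)[3] + 3*acc + 4*q < store(mem, x, acc)[x]
Answer: WP = ((!(store(mem, x, acc)[2] < 3*store(mem, x, acc)[3] + 9*acc - 22)) || x <= -11 || 6*q + x <= 6) <==> store(mem, x, acc)[3] + 3*acc + 4*q < store(mem, x, acc)[x]


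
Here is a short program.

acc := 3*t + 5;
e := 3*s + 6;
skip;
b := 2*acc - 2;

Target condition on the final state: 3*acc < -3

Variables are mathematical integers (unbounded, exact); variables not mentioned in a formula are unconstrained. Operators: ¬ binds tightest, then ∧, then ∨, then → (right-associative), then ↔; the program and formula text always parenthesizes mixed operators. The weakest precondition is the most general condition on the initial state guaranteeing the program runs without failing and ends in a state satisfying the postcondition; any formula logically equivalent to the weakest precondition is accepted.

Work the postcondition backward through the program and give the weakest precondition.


Working backward. After the program, 3*acc < -3 must hold.
Before b := 2*acc - 2: 3*acc < -3
Before skip: 3*acc < -3
Before e := 3*s + 6: 3*acc < -3
Before acc := 3*t + 5: 9*t < -18
Answer: WP = 9*t < -18


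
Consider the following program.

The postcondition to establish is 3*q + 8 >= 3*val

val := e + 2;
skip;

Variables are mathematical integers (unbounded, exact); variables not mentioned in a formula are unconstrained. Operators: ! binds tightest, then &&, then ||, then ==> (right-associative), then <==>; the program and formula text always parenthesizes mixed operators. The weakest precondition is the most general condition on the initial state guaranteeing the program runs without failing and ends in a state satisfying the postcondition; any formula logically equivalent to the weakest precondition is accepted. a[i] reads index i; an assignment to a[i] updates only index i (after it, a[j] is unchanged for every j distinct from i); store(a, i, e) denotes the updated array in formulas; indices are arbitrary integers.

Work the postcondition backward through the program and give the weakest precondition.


Working backward. After the program, the postcondition 3*q + 8 >= 3*val must hold; in canonical form it is 3*q >= 3*val - 8.
Before skip: 3*q >= 3*val - 8
Before val := e + 2: 3*q >= 3*e - 2
Answer: WP = 3*q >= 3*e - 2


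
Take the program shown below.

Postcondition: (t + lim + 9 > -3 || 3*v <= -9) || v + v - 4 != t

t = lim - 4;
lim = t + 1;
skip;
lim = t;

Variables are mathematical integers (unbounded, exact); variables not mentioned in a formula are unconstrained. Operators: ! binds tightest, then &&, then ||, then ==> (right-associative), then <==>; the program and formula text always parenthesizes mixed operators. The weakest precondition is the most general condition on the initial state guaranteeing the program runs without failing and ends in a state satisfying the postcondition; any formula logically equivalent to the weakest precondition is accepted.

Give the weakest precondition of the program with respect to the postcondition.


Working backward. After the program, the postcondition (t + lim + 9 > -3 || 3*v <= -9) || v + v - 4 != t must hold; in canonical form it is lim + t > -12 || 3*v <= -9 || 2*v != t + 4.
Before lim := t: 2*t > -12 || 3*v <= -9 || 2*v != t + 4
Before skip: 2*t > -12 || 3*v <= -9 || 2*v != t + 4
Before lim := t + 1: 2*t > -12 || 3*v <= -9 || 2*v != t + 4
Before t := lim - 4: 2*lim > -4 || 3*v <= -9 || 2*v != lim
Answer: WP = 2*lim > -4 || 3*v <= -9 || 2*v != lim


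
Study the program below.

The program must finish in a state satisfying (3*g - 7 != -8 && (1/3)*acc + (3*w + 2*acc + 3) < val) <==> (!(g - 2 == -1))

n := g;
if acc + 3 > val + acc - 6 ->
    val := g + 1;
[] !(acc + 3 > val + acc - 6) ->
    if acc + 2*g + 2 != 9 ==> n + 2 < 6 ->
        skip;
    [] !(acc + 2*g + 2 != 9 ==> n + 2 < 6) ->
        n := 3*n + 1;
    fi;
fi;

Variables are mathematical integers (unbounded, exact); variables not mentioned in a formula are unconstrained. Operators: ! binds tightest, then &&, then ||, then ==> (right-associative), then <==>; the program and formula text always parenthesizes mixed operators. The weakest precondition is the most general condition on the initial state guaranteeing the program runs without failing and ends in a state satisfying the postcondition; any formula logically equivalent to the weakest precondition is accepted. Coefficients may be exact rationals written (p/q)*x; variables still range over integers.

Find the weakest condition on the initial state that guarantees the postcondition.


Working backward. After the program, the postcondition (3*g - 7 != -8 && (1/3)*acc + (3*w + 2*acc + 3) < val) <==> (!(g - 2 == -1)) must hold; in canonical form it is (3*g != -1 && (7/3)*acc + 3*w < val - 3) <==> (!(g == 1)).
Then branch requires (3*g != -1 && (7/3)*acc + 3*w < g - 2) <==> (!(g == 1)); else branch requires ((acc + 2*g != 7 ==> n < 4) ==> ((3*g != -1 && (7/3)*acc + 3*w < val - 3) <==> (!(g == 1)))) && ((!(acc + 2*g != 7 ==> n < 4)) ==> ((3*g != -1 && (7/3)*acc + 3*w < val - 3) <==> (!(g == 1)))).
Before the if: (val < 9 ==> ((3*g != -1 && (7/3)*acc + 3*w < g - 2) <==> (!(g == 1)))) && ((!(val < 9)) ==> (((acc + 2*g != 7 ==> n < 4) ==> ((3*g != -1 && (7/3)*acc + 3*w < val - 3) <==> (!(g == 1)))) && ((!(acc + 2*g != 7 ==> n < 4)) ==> ((3*g != -1 && (7/3)*acc + 3*w < val - 3) <==> (!(g == 1))))))
Before n := g: (val < 9 ==> ((3*g != -1 && (7/3)*acc + 3*w < g - 2) <==> (!(g == 1)))) && ((!(val < 9)) ==> (((acc + 2*g != 7 ==> g < 4) ==> ((3*g != -1 && (7/3)*acc + 3*w < val - 3) <==> (!(g == 1)))) && ((!(acc + 2*g != 7 ==> g < 4)) ==> ((3*g != -1 && (7/3)*acc + 3*w < val - 3) <==> (!(g == 1))))))
Answer: WP = (val < 9 ==> ((3*g != -1 && (7/3)*acc + 3*w < g - 2) <==> (!(g == 1)))) && ((!(val < 9)) ==> (((acc + 2*g != 7 ==> g < 4) ==> ((3*g != -1 && (7/3)*acc + 3*w < val - 3) <==> (!(g == 1)))) && ((!(acc + 2*g != 7 ==> g < 4)) ==> ((3*g != -1 && (7/3)*acc + 3*w < val - 3) <==> (!(g == 1))))))


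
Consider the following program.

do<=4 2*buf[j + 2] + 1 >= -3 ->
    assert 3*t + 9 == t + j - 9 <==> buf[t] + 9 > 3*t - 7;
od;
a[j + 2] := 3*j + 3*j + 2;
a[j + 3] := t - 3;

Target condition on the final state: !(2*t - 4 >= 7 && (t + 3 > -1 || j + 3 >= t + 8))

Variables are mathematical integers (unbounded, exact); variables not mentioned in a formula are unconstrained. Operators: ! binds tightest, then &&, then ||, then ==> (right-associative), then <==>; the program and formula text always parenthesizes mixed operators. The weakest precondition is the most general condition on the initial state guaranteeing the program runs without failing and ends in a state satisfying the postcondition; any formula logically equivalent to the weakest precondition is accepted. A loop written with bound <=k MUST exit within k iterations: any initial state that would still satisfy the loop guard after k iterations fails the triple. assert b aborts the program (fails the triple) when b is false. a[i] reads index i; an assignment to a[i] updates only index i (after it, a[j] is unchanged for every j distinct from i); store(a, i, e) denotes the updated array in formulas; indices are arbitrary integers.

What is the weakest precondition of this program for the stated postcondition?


Working backward. After the program, the postcondition !(2*t - 4 >= 7 && (t + 3 > -1 || j + 3 >= t + 8)) must hold; in canonical form it is !(2*t >= 11 && (t > -4 || j >= t + 5)).
Before a[j + 3] := t - 3: !(2*t >= 11 && (t > -4 || j >= t + 5))
Before a[j + 2] := 3*j + 3*j + 2: !(2*t >= 11 && (t > -4 || j >= t + 5))
Before the loop (bound <=4), unroll the exhaustion recursion (WP_0 = exit-now case; WP_j = one more guarded iteration, up to j = 4):
  WP_0: (!(2*buf[j + 2] >= -4)) && (!(2*t >= 11 && (t > -4 || j >= t + 5)))
  WP_1: (2*buf[j + 2] >= -4 ==> ((2*t == j - 18 <==> buf[t] > 3*t - 16) && (!(2*buf[j + 2] >= -4)) && (!(2*t >= 11 && (t > -4 || j >= t + 5))))) && ((!(2*buf[j + 2] >= -4)) ==> (!(2*t >= 11 && (t > -4 || j >= t + 5))))
  WP_2: (2*buf[j + 2] >= -4 ==> ((2*t == j - 18 <==> buf[t] > 3*t - 16) && (2*buf[j + 2] >= -4 ==> ((2*t == j - 18 <==> buf[t] > 3*t - 16) && (!(2*buf[j + 2] >= -4)) && (!(2*t >= 11 && (t > -4 || j >= t + 5))))) && ((!(2*buf[j + 2] >= -4)) ==> (!(2*t >= 11 && (t > -4 || j >= t + 5)))))) && ((!(2*buf[j + 2] >= -4)) ==> (!(2*t >= 11 && (t > -4 || j >= t + 5))))
  WP_3: (2*buf[j + 2] >= -4 ==> ((2*t == j - 18 <==> buf[t] > 3*t - 16) && (2*buf[j + 2] >= -4 ==> ((2*t == j - 18 <==> buf[t] > 3*t - 16) && (2*buf[j + 2] >= -4 ==> ((2*t == j - 18 <==> buf[t] > 3*t - 16) && (!(2*buf[j + 2] >= -4)) && (!(2*t >= 11 && (t > -4 || j >= t + 5))))) && ((!(2*buf[j + 2] >= -4)) ==> (!(2*t >= 11 && (t > -4 || j >= t + 5)))))) && ((!(2*buf[j + 2] >= -4)) ==> (!(2*t >= 11 && (t > -4 || j >= t + 5)))))) && ((!(2*buf[j + 2] >= -4)) ==> (!(2*t >= 11 && (t > -4 || j >= t + 5))))
  WP_4: (2*buf[j + 2] >= -4 ==> ((2*t == j - 18 <==> buf[t] > 3*t - 16) && (2*buf[j + 2] >= -4 ==> ((2*t == j - 18 <==> buf[t] > 3*t - 16) && (2*buf[j + 2] >= -4 ==> ((2*t == j - 18 <==> buf[t] > 3*t - 16) && (2*buf[j + 2] >= -4 ==> ((2*t == j - 18 <==> buf[t] > 3*t - 16) && (!(2*buf[j + 2] >= -4)) && (!(2*t >= 11 && (t > -4 || j >= t + 5))))) && ((!(2*buf[j + 2] >= -4)) ==> (!(2*t >= 11 && (t > -4 || j >= t + 5)))))) && ((!(2*buf[j + 2] >= -4)) ==> (!(2*t >= 11 && (t > -4 || j >= t + 5)))))) && ((!(2*buf[j + 2] >= -4)) ==> (!(2*t >= 11 && (t > -4 || j >= t + 5)))))) && ((!(2*buf[j + 2] >= -4)) ==> (!(2*t >= 11 && (t > -4 || j >= t + 5))))
So before the loop: (2*buf[j + 2] >= -4 ==> ((2*t == j - 18 <==> buf[t] > 3*t - 16) && (2*buf[j + 2] >= -4 ==> ((2*t == j - 18 <==> buf[t] > 3*t - 16) && (2*buf[j + 2] >= -4 ==> ((2*t == j - 18 <==> buf[t] > 3*t - 16) && (2*buf[j + 2] >= -4 ==> ((2*t == j - 18 <==> buf[t] > 3*t - 16) && (!(2*buf[j + 2] >= -4)) && (!(2*t >= 11 && (t > -4 || j >= t + 5))))) && ((!(2*buf[j + 2] >= -4)) ==> (!(2*t >= 11 && (t > -4 || j >= t + 5)))))) && ((!(2*buf[j + 2] >= -4)) ==> (!(2*t >= 11 && (t > -4 || j >= t + 5)))))) && ((!(2*buf[j + 2] >= -4)) ==> (!(2*t >= 11 && (t > -4 || j >= t + 5)))))) && ((!(2*buf[j + 2] >= -4)) ==> (!(2*t >= 11 && (t > -4 || j >= t + 5))))
Answer: WP = (2*buf[j + 2] >= -4 ==> ((2*t == j - 18 <==> buf[t] > 3*t - 16) && (2*buf[j + 2] >= -4 ==> ((2*t == j - 18 <==> buf[t] > 3*t - 16) && (2*buf[j + 2] >= -4 ==> ((2*t == j - 18 <==> buf[t] > 3*t - 16) && (2*buf[j + 2] >= -4 ==> ((2*t == j - 18 <==> buf[t] > 3*t - 16) && (!(2*buf[j + 2] >= -4)) && (!(2*t >= 11 && (t > -4 || j >= t + 5))))) && ((!(2*buf[j + 2] >= -4)) ==> (!(2*t >= 11 && (t > -4 || j >= t + 5)))))) && ((!(2*buf[j + 2] >= -4)) ==> (!(2*t >= 11 && (t > -4 || j >= t + 5)))))) && ((!(2*buf[j + 2] >= -4)) ==> (!(2*t >= 11 && (t > -4 || j >= t + 5)))))) && ((!(2*buf[j + 2] >= -4)) ==> (!(2*t >= 11 && (t > -4 || j >= t + 5))))


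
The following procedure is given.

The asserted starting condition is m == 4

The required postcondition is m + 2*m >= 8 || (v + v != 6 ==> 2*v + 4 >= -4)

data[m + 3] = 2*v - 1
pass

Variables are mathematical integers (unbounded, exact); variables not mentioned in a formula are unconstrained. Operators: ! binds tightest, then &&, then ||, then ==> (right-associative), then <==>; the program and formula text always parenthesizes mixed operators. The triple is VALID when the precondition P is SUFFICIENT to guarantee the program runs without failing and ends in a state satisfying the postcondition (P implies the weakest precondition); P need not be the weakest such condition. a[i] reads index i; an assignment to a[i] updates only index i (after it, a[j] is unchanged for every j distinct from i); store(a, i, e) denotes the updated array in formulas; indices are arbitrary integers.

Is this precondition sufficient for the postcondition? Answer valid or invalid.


Working backward. After the program, the postcondition m + 2*m >= 8 || (v + v != 6 ==> 2*v + 4 >= -4) must hold; in canonical form it is 3*m >= 8 || (2*v != 6 ==> 2*v >= -8).
Before skip: 3*m >= 8 || (2*v != 6 ==> 2*v >= -8)
Before data[m + 3] := 2*v - 1: 3*m >= 8 || (2*v != 6 ==> 2*v >= -8)
The weakest precondition is 3*m >= 8 || (2*v != 6 ==> 2*v >= -8).
Check whether m == 4 implies it.
Every state satisfying the precondition satisfies the weakest precondition: the implication holds.
Answer: valid


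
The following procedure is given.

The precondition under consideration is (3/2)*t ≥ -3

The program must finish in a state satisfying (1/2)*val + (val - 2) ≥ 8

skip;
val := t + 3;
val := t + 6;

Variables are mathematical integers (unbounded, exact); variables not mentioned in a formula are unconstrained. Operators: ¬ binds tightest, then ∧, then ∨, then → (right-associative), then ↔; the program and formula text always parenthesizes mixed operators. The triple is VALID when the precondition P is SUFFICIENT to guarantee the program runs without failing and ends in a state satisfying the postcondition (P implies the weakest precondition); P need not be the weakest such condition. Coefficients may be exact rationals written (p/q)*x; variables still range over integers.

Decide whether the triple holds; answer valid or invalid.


Working backward. After the program, the postcondition (1/2)*val + (val - 2) ≥ 8 must hold; in canonical form it is (3/2)*val ≥ 10.
Before val := t + 6: (3/2)*t ≥ 1
Before val := t + 3: (3/2)*t ≥ 1
Before skip: (3/2)*t ≥ 1
The weakest precondition is (3/2)*t ≥ 1.
Check whether (3/2)*t ≥ -3 implies it.
Countermodel: at the initial state t = -2, the precondition holds but the weakest precondition fails.
Answer: invalid


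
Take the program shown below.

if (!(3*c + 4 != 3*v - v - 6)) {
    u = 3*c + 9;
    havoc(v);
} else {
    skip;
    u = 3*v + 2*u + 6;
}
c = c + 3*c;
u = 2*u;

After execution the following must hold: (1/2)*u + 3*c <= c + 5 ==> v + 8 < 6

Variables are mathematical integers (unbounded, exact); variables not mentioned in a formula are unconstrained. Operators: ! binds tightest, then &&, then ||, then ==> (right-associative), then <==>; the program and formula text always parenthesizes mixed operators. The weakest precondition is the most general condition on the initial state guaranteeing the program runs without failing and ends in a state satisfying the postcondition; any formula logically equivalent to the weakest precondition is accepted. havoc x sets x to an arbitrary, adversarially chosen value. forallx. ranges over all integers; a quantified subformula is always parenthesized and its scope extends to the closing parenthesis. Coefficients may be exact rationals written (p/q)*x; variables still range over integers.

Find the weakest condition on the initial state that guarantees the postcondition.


Working backward. After the program, the postcondition (1/2)*u + 3*c <= c + 5 ==> v + 8 < 6 must hold; in canonical form it is 2*c + (1/2)*u <= 5 ==> v < -2.
Before u := 2*u: 2*c + u <= 5 ==> v < -2
Before c := c + 3*c: 8*c + u <= 5 ==> v < -2
Then branch requires forall v_1. (11*c <= -4 ==> v_1 < -2); else branch requires 8*c + 2*u + 3*v <= -1 ==> v < -2.
Before the if: ((!(3*c != 2*v - 10)) ==> (forall v_1. (11*c <= -4 ==> v_1 < -2))) && (3*c != 2*v - 10 ==> (8*c + 2*u + 3*v <= -1 ==> v < -2))
Answer: WP = ((!(3*c != 2*v - 10)) ==> (forall v_1. (11*c <= -4 ==> v_1 < -2))) && (3*c != 2*v - 10 ==> (8*c + 2*u + 3*v <= -1 ==> v < -2))


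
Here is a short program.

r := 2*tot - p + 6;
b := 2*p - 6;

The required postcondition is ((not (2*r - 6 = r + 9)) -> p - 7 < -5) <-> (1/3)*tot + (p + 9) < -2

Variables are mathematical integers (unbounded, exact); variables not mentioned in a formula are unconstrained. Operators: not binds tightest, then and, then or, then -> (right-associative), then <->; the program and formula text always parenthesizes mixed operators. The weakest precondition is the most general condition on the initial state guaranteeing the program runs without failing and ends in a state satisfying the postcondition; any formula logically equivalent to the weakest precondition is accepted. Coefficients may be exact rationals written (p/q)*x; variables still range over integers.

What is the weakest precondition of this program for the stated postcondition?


Working backward. After the program, the postcondition ((not (2*r - 6 = r + 9)) -> p - 7 < -5) <-> (1/3)*tot + (p + 9) < -2 must hold; in canonical form it is ((not (r = 15)) -> p < 2) <-> p + (1/3)*tot < -11.
Before b := 2*p - 6: ((not (r = 15)) -> p < 2) <-> p + (1/3)*tot < -11
Before r := 2*tot - p + 6: ((not (2*tot = p + 9)) -> p < 2) <-> p + (1/3)*tot < -11
Answer: WP = ((not (2*tot = p + 9)) -> p < 2) <-> p + (1/3)*tot < -11
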